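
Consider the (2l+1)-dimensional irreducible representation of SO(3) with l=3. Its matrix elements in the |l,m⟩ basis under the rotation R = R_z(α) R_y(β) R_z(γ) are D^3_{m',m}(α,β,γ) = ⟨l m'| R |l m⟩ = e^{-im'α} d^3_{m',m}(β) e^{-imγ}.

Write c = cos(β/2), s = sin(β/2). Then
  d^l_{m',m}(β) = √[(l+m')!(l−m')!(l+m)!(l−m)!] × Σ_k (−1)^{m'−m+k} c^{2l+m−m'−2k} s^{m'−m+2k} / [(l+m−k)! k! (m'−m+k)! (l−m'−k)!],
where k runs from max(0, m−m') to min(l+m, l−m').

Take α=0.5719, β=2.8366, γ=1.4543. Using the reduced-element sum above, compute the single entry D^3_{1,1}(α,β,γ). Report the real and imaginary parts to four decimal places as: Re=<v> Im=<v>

Split into d^3_{1,1}(β=2.8366) × two z-phases.
Half-angle: c=0.151906, s=0.988395. N=√(24·2·24·2)=48.000000
The bounds max(0,m−m')=0 and min(l+m,l−m')=2 give 3 terms
  k=0: (−1)^0·48.0000/(48)·0.1519^6·0.9884^0 = +0.000012
  k=1: (−1)^1·48.0000/(6)·0.1519^4·0.9884^2 = -0.004162
  k=2: (−1)^2·48.0000/(8)·0.1519^2·0.9884^4 = +0.132137
d^3_{1,1}(2.8366) = +0.000012 -0.004162 +0.132137 = +0.127987
D = (+0.840874-0.541231i)·(+0.127987)·(+0.116233-0.993222i) = -0.056292-0.114943i

Re=-0.0563 Im=-0.1149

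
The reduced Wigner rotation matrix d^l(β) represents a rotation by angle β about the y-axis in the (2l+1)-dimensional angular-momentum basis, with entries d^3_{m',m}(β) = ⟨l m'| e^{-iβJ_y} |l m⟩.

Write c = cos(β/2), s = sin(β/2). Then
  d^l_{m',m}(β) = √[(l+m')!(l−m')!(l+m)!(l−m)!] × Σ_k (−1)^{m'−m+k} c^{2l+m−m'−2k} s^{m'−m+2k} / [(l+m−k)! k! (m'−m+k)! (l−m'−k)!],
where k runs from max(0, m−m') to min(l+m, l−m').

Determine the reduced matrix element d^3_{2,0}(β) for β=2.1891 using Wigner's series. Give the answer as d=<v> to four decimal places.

d^3_{2,0}(β=2.1891) via Wigner's sum:
c=cos(2.1891/2)=0.458446, s=sin(2.1891/2)=0.888722; N=√[120·1·6·6]=65.726707
The bounds max(0,m−m')=0 and min(l+m,l−m')=1 give 2 terms
  k=0: (−1)^2·65.7267/(12)·0.4584^4·0.8887^2 = +0.191094
  k=1: (−1)^3·65.7267/(12)·0.4584^2·0.8887^4 = -0.718128
d^3_{2,0}(2.1891) = +0.191094 -0.718128 = -0.527034

d=-0.5270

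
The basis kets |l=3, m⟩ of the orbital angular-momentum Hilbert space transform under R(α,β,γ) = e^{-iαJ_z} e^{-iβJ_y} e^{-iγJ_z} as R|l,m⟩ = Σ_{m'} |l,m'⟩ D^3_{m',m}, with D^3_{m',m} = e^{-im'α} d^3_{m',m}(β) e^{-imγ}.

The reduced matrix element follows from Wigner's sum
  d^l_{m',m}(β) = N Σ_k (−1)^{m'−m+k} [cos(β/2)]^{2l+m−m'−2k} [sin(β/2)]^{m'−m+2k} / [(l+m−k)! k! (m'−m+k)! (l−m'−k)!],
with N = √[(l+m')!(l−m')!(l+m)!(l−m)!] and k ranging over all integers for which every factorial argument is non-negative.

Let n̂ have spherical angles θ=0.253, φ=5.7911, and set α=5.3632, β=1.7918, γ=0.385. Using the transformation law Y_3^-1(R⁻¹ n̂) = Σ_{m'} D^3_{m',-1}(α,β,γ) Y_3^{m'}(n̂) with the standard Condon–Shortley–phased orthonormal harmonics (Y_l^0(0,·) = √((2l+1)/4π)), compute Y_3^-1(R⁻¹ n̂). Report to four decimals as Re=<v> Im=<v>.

Re=0.2851 Im=0.1517

Need the full column D^3_{m',-1} for m'=−3..3 at α=5.3632, β=1.7918, γ=0.385.
cos(β/2)=0.624816, sin(β/2)=0.780772
d^3_{-3,-1}: single k=2 term ⇒ +0.359835;  D = -0.259170-0.249624i
d^3_{-2,-1}: k∈[1..2] ⇒ +0.235118 -0.734276 = -0.499158;  D = -0.057686+0.495814i
d^3_{-1,-1}: k∈[0..2] ⇒ +0.059500 -0.743272 +0.870467 = +0.186695;  D = +0.160609-0.095182i
d^3_{0,-1}: k∈[0..2] ⇒ -0.257559 +1.206539 -0.628005 = +0.320974;  D = +0.297479+0.120545i
d^3_{1,-1}: k∈[0..2] ⇒ +0.557454 -1.160623 +0.226540 = -0.376629;  D = -0.098937-0.363402i
d^3_{2,-1}: k∈[0..1] ⇒ -0.734276 +0.573288 = -0.160988;  D = +0.097962-0.127752i
d^3_{3,-1}: single k=0 term ⇒ +0.561884;  D = -0.561881-0.001890i
Y_3^{m'}(θ=0.253,φ=5.7911) and Σ D·Y over m':
  (-0.2592-0.2496i)·(+0.0006+0.0065i)  (-0.0577+0.4958i)·(+0.0343+0.0516i)  (+0.1606-0.0952i)·(+0.2629+0.1409i)  (+0.2975+0.1205i)·(+0.6094+0.0000i)  (-0.0989-0.3634i)·(-0.2629+0.1409i)  (+0.0980-0.1278i)·(+0.0343-0.0516i)  (-0.5619-0.0019i)·(-0.0006+0.0065i)
Y_3^-1(R⁻¹ n̂) = +0.285139+0.151746i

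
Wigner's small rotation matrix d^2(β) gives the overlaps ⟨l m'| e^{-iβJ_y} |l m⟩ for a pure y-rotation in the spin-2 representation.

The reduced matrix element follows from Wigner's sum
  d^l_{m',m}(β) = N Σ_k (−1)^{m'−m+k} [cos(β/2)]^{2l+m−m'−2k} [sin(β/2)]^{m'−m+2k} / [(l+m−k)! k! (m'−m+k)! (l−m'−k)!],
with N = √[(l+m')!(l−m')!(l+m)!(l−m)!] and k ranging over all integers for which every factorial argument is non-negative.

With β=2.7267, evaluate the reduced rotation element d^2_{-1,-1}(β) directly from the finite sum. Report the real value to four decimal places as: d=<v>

d=-0.1201

d^2_{-1,-1}(β=2.7267) via Wigner's sum:
With c≡cos(β/2)=0.205962 and s≡sin(β/2)=0.978560, N=[1·6·1·6]^{1/2}=6.000000
k∈{0,1} keeps every argument non-negative
  k=0: (−1)^0·6.0000/(6)·0.2060^4·0.9786^0 = +0.001799
  k=1: (−1)^1·6.0000/(2)·0.2060^2·0.9786^2 = -0.121862
d^2_{-1,-1}(2.7267) = +0.001799 -0.121862 = -0.120063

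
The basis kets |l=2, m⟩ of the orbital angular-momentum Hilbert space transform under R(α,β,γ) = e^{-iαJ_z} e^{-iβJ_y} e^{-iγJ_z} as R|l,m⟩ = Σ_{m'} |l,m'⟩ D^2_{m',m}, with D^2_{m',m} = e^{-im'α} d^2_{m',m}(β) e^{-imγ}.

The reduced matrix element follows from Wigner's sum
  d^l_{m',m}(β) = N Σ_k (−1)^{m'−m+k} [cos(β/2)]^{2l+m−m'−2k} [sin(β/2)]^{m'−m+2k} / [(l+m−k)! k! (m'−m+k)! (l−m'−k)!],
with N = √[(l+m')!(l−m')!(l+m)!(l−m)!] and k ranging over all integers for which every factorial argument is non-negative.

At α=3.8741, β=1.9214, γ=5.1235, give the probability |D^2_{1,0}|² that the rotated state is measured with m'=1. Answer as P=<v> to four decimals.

P=0.1561

Split into d^2_{1,0}(β=1.9214) × two z-phases.
With c≡cos(β/2)=0.572946 and s≡sin(β/2)=0.819593, N=[6·1·2·2]^{1/2}=4.898979
k∈{0,1} keeps every argument non-negative
  k=0: (−1)^1·4.8990/(2)·0.5729^3·0.8196^1 = -0.377586
  k=1: (−1)^2·4.8990/(2)·0.5729^1·0.8196^3 = +0.772652
d^2_{1,0}(1.9214) = -0.377586 +0.772652 = +0.395066
|D^2_{1,0}|² = |d^2_{1,0}(β)|² = (+0.395066)² = 0.156077 (the z-rotation phases have unit modulus)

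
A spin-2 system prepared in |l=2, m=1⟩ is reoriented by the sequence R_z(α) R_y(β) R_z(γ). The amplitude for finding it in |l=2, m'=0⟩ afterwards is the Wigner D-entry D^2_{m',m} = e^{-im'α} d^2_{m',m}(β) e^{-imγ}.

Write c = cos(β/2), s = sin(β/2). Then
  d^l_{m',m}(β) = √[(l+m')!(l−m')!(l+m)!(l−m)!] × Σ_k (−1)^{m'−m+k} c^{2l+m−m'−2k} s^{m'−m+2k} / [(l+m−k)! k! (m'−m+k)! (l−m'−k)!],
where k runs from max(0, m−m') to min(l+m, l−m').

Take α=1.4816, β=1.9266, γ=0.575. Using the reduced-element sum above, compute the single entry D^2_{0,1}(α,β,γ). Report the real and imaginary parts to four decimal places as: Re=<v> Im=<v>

Re=-0.3356 Im=0.2175

D^2_{0,1}(1.4816,1.9266,0.575) = e^{-i·0·1.4816}·d^2_{0,1}(1.9266)·e^{-i·1·0.575}. Compute d first:
With c≡cos(β/2)=0.570814 and s≡sin(β/2)=0.821080, N=[2·2·6·1]^{1/2}=4.898979
k∈{1,2} keeps every argument non-negative
  k=1: (−1)^0·4.8990/(2)·0.5708^3·0.8211^1 = +0.374062
  k=2: (−1)^1·4.8990/(2)·0.5708^1·0.8211^3 = -0.773973
d^2_{0,1}(1.9266) = +0.374062 -0.773973 = -0.399911
Phases: e^{-i·(0)·1.4816}=+1.000000+0.000000i, e^{-i·(1)·0.575}=+0.839192-0.543835i ⇒ D=-0.335602+0.217485i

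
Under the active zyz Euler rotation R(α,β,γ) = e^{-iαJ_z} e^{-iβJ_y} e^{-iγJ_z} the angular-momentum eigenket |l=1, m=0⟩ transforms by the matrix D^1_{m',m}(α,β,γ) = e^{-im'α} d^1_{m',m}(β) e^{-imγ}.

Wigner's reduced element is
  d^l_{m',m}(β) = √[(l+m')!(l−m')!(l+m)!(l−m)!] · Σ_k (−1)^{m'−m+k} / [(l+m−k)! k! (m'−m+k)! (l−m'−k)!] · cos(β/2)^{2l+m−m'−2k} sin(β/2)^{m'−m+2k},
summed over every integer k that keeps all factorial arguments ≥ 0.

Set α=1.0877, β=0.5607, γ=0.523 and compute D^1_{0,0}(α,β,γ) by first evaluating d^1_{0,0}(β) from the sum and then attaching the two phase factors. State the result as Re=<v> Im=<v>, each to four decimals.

First d^1_{0,0}(β=0.5607), then the phase factors e^{-i(0)α} and e^{-i(0)γ}:
c=cos(0.5607/2)=0.960959, s=sin(0.5607/2)=0.276692; N=√[1·1·1·1]=1.000000
k∈{0,1} keeps every argument non-negative
  k=0: (−1)^0·1.0000/(1)·0.9610^2·0.2767^0 = +0.923442
  k=1: (−1)^1·1.0000/(1)·0.9610^0·0.2767^2 = -0.076558
d^1_{0,0}(0.5607) = +0.923442 -0.076558 = +0.846883
D = (+1.000000+0.000000i)·(+0.846883)·(+1.000000+0.000000i) = +0.846883+0.000000i

Re=0.8469 Im=0.0000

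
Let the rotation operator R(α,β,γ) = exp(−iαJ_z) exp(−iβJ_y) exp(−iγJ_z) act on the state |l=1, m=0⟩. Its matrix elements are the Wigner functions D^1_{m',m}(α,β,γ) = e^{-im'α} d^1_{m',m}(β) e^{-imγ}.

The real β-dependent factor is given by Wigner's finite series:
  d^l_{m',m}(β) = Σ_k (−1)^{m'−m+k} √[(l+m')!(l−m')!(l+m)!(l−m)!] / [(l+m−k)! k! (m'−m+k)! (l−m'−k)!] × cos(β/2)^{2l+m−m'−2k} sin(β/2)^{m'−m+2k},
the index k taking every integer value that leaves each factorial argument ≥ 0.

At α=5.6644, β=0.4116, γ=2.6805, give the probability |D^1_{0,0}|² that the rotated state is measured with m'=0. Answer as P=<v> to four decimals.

D^1_{0,0}(5.6644,0.4116,2.6805) = e^{-i·0·5.6644}·d^1_{0,0}(0.4116)·e^{-i·0·2.6805}. Compute d first:
Half-angle: c=0.978898, s=0.204350. N=√(1·1·1·1)=1.000000
k: max(0,(0)−(0))=0 … min(1+(0),1−(0))=1
  k=0: (−1)^0·1.0000/(1)·0.9789^2·0.2044^0 = +0.958241
  k=1: (−1)^1·1.0000/(1)·0.9789^0·0.2044^2 = -0.041759
d^1_{0,0}(0.4116) = +0.958241 -0.041759 = +0.916482
|D^1_{0,0}|² = |d^1_{0,0}(β)|² = (+0.916482)² = 0.839939 (the z-rotation phases have unit modulus)

P=0.8399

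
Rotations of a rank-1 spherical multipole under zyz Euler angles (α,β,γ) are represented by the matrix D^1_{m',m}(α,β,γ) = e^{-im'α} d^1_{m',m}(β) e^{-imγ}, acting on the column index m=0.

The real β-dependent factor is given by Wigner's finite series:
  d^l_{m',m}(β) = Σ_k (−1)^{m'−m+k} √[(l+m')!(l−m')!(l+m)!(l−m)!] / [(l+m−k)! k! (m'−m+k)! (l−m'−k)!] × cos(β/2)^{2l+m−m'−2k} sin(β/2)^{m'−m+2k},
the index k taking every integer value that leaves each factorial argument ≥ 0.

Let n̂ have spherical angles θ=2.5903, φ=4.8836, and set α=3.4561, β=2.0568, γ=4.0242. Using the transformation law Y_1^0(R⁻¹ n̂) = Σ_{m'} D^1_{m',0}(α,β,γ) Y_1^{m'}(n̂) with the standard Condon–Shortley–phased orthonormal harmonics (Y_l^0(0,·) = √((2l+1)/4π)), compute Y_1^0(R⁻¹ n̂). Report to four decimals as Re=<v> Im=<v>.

Need the full column D^1_{m',0} for m'=−1..1 at α=3.4561, β=2.0568, γ=4.0242.
cos(β/2)=0.516190, sin(β/2)=0.856474
d^1_{-1,0}: single k=1 term ⇒ +0.625228;  D = -0.594560-0.193413i
d^1_{0,0}: k∈[0..1] ⇒ +0.266452 -0.733548 = -0.467096;  D = -0.467096+0.000000i
d^1_{1,0}: single k=0 term ⇒ -0.625228;  D = +0.594560-0.193413i
Y_1^{m'}(θ=2.5903,φ=4.8836) and Σ D·Y over m':
  (-0.5946-0.1934i)·(+0.0308+0.1783i)  (-0.4671+0.0000i)·(-0.4162+0.0000i)  (+0.5946-0.1934i)·(-0.0308+0.1783i)
Y_1^0(R⁻¹ n̂) = +0.226728+0.000000i

Re=0.2267 Im=0.0000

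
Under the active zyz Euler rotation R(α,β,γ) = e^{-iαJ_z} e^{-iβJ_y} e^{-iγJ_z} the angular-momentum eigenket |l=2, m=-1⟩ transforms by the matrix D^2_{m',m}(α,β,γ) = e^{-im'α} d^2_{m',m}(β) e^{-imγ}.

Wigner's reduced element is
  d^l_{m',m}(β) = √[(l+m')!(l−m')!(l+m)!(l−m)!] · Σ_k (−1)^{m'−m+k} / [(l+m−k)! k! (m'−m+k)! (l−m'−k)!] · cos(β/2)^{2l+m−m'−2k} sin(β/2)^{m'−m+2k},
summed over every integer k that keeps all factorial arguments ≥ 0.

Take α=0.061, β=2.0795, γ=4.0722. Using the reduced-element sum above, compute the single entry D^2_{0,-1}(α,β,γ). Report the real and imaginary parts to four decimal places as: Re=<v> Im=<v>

Split into d^2_{0,-1}(β=2.0795) × two z-phases.
Half-angle: c=0.506436, s=0.862278. N=√(2·2·1·6)=4.898979
k∈{0,1} keeps every argument non-negative
  k=0: (−1)^1·4.8990/(2)·0.5064^3·0.8623^1 = -0.274344
  k=1: (−1)^2·4.8990/(2)·0.5064^1·0.8623^3 = +0.795319
d^2_{0,-1}(2.0795) = -0.274344 +0.795319 = +0.520975
Phases: e^{-i·(0)·0.061}=+1.000000+0.000000i, e^{-i·(-1)·4.0722}=-0.597347-0.801983i ⇒ D=-0.311203-0.417813i

Re=-0.3112 Im=-0.4178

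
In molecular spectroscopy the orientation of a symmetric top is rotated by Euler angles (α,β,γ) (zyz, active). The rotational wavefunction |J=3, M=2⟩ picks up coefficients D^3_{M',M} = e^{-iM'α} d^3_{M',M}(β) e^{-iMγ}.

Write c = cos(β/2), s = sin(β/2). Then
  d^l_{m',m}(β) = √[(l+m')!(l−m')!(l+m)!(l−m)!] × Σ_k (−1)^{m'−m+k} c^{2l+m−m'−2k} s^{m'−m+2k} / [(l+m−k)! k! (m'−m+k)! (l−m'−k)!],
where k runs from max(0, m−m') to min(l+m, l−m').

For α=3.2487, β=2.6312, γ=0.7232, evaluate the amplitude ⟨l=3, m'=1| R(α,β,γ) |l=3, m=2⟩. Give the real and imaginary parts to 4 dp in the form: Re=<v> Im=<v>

Split into d^3_{1,2}(β=2.6312) × two z-phases.
With c≡cos(β/2)=0.252435 and s≡sin(β/2)=0.967614, N=[24·2·120·1]^{1/2}=75.894664
The bounds max(0,m−m')=1 and min(l+m,l−m')=2 give 2 terms
  k=1: (−1)^0·75.8947/(24)·0.2524^5·0.9676^1 = +0.003137
  k=2: (−1)^1·75.8947/(12)·0.2524^3·0.9676^3 = -0.092169
d^3_{1,2}(2.6312) = +0.003137 -0.092169 = -0.089033
Phases: e^{-i·(1)·3.2487}=-0.994269+0.106903i, e^{-i·(2)·0.7232}=+0.124076-0.992273i ⇒ D=+0.001539-0.089020i

Re=0.0015 Im=-0.0890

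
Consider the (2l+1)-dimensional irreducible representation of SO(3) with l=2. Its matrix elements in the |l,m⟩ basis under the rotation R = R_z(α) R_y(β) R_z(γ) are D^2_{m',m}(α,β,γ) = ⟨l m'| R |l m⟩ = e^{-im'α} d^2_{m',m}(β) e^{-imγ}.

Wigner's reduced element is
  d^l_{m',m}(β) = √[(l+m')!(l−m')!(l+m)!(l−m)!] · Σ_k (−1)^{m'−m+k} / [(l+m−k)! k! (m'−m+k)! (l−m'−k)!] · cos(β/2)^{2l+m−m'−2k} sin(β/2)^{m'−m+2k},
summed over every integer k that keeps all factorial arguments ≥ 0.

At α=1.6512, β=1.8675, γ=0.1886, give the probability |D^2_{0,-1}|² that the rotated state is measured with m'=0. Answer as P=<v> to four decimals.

D^2_{0,-1}(1.6512,1.8675,0.1886) = e^{-i·0·1.6512}·d^2_{0,-1}(1.8675)·e^{-i·-1·0.1886}. Compute d first:
c=cos(1.8675/2)=0.594824, s=sin(1.8675/2)=0.803856; N=√[2·2·1·6]=4.898979
Admissible k: 0..1 (factorial args all ≥0)
  k=0: (−1)^1·4.8990/(2)·0.5948^3·0.8039^1 = -0.414399
  k=1: (−1)^2·4.8990/(2)·0.5948^1·0.8039^3 = +0.756831
d^2_{0,-1}(1.8675) = -0.414399 +0.756831 = +0.342432
|D^2_{0,-1}|² = |d^2_{0,-1}(β)|² = (+0.342432)² = 0.117260 (the z-rotation phases have unit modulus)

P=0.1173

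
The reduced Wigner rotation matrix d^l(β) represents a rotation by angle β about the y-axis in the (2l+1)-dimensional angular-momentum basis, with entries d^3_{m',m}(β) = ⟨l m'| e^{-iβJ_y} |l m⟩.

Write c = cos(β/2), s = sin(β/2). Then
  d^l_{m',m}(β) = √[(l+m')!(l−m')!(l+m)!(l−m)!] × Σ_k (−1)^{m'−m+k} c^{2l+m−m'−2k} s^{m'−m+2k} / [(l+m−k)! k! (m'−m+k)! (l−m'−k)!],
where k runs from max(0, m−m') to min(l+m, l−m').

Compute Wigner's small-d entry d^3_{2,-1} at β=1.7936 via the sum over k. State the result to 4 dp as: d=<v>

d^3_{2,-1}(β=1.7936) via Wigner's sum:
With c≡cos(β/2)=0.624113 and s≡sin(β/2)=0.781334, N=[120·1·2·24]^{1/2}=75.894664
k: max(0,(-1)−(2))=0 … min(3+(-1),3−(2))=1
  k=0: (−1)^3·75.8947/(12)·0.6241^3·0.7813^3 = -0.733382
  k=1: (−1)^4·75.8947/(24)·0.6241^1·0.7813^5 = +0.574707
d^3_{2,-1}(1.7936) = -0.733382 +0.574707 = -0.158675

d=-0.1587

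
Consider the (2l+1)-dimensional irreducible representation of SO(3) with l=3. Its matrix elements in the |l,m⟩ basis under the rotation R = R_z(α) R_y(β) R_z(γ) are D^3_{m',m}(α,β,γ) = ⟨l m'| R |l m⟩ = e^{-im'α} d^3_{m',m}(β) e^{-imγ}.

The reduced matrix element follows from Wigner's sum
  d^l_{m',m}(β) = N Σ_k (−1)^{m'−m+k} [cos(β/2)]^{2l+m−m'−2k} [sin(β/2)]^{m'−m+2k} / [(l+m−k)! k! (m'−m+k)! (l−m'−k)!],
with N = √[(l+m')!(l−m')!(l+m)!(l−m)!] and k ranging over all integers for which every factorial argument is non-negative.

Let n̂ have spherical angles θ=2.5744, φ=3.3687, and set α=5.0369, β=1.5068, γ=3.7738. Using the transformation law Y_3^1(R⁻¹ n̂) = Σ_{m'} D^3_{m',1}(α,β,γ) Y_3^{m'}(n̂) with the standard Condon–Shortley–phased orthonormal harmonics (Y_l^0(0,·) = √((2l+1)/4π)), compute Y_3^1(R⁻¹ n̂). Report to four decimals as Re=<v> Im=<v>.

Re=-0.1099 Im=0.2827

Need the full column D^3_{m',1} for m'=−3..3 at α=5.0369, β=1.5068, γ=3.7738.
cos(β/2)=0.729367, sin(β/2)=0.684123
d^3_{-3,1}: single k=4 term ⇒ +0.451309;  D = +0.151070-0.425273i
d^3_{-2,1}: k∈[3..4] ⇒ +0.785724 -0.345633 = +0.440091;  D = +0.440029+0.007400i
d^3_{-1,1}: k∈[2..4] ⇒ +0.794701 -0.932219 +0.102519 = -0.034999;  D = -0.010600-0.033356i
d^3_{0,1}: k∈[1..3] ⇒ +0.489165 -1.291077 +0.378622 = -0.423289;  D = +0.341478-0.250133i
d^3_{1,1}: k∈[0..2] ⇒ +0.150549 -1.059601 +0.699164 = -0.209888;  D = +0.171543+0.120939i
d^3_{2,1}: k∈[0..1] ⇒ -0.446544 +0.785724 = +0.339180;  D = +0.096848-0.325059i
d^3_{3,1}: single k=0 term ⇒ +0.512977;  D = +0.512664-0.017922i
Y_3^{m'}(θ=2.5744,φ=3.3687) and Σ D·Y over m':
  (+0.1511-0.4253i)·(-0.0503+0.0408i)  (+0.4400+0.0074i)·(-0.2236+0.1092i)  (-0.0106-0.0334i)·(-0.4325+0.1000i)  (+0.3415-0.2501i)·(-0.1752+0.0000i)  (+0.1715+0.1209i)·(+0.4325+0.1000i)  (+0.0968-0.3251i)·(-0.2236-0.1092i)  (+0.5127-0.0179i)·(+0.0503+0.0408i)
Y_3^1(R⁻¹ n̂) = -0.109900+0.282662i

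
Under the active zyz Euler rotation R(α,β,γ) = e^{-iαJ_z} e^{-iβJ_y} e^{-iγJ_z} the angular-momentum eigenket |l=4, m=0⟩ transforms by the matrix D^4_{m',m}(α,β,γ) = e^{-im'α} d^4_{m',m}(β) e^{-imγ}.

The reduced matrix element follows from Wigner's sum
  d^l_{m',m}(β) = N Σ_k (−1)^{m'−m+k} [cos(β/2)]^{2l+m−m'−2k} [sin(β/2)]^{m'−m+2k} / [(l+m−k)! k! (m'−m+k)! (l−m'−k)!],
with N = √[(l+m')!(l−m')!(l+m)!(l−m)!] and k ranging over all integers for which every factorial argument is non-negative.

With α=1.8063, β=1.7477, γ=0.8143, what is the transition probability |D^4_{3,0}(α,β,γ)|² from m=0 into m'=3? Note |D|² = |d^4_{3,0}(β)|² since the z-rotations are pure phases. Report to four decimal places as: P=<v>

Split into d^4_{3,0}(β=1.7477) × two z-phases.
c=cos(1.7477/2)=0.641879, s=sin(1.7477/2)=0.766806; N=√[5040·1·24·24]=1703.830978
The bounds max(0,m−m')=0 and min(l+m,l−m')=1 give 2 terms
  k=0: (−1)^3·1703.8310/(144)·0.6419^5·0.7668^3 = -0.581281
  k=1: (−1)^4·1703.8310/(144)·0.6419^3·0.7668^5 = +0.829566
d^4_{3,0}(1.7477) = -0.581281 +0.829566 = +0.248284
|D^4_{3,0}|² = |d^4_{3,0}(β)|² = (+0.248284)² = 0.061645 (the z-rotation phases have unit modulus)

P=0.0616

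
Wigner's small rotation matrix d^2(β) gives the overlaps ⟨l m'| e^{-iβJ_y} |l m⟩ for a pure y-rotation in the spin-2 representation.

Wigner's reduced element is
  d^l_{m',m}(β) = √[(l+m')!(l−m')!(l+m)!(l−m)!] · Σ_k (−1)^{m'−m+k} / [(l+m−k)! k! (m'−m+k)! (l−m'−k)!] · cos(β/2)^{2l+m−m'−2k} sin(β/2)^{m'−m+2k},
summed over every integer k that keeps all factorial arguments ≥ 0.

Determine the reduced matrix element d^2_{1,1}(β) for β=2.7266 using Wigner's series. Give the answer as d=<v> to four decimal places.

d^2_{1,1}(β=2.7266) via Wigner's sum:
Half-angle: c=0.206011, s=0.978550. N=√(6·1·6·1)=6.000000
The bounds max(0,m−m')=0 and min(l+m,l−m')=1 give 2 terms
  k=0: (−1)^0·6.0000/(6)·0.2060^4·0.9785^0 = +0.001801
  k=1: (−1)^1·6.0000/(2)·0.2060^2·0.9785^2 = -0.121918
d^2_{1,1}(2.7266) = +0.001801 -0.121918 = -0.120116

d=-0.1201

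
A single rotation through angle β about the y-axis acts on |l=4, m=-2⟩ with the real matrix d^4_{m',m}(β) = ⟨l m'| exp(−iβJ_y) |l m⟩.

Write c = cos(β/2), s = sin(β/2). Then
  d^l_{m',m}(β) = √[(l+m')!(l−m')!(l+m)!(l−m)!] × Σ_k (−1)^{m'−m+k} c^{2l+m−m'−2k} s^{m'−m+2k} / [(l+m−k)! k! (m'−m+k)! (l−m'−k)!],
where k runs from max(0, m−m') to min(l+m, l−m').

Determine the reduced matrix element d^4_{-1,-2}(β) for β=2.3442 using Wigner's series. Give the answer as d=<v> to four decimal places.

d^4_{-1,-2}(β=2.3442) via Wigner's sum:
c=cos(2.3442/2)=0.388217, s=sin(2.3442/2)=0.921568; N=√[6·120·2·720]=1018.233765
Admissible k: 0..2 (factorial args all ≥0)
  k=0: (−1)^1·1018.2338/(240)·0.3882^7·0.9216^1 = -0.005196
  k=1: (−1)^2·1018.2338/(48)·0.3882^5·0.9216^3 = +0.146407
  k=2: (−1)^3·1018.2338/(72)·0.3882^3·0.9216^5 = -0.550017
d^4_{-1,-2}(2.3442) = -0.005196 +0.146407 -0.550017 = -0.408806

d=-0.4088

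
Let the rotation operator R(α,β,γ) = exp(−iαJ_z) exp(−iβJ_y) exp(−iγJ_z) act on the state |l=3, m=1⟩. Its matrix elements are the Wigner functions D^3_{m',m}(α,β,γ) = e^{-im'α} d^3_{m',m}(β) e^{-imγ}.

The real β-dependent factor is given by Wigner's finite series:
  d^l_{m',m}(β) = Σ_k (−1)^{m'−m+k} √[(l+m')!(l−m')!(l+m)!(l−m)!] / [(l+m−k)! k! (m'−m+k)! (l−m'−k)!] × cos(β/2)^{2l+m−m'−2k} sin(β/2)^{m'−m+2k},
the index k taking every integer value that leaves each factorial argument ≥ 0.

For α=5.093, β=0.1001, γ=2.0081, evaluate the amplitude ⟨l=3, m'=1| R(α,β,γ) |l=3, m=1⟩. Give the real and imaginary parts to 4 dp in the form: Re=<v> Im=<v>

Re=0.6650 Im=-0.7097

D^3_{1,1}(5.093,0.1001,2.0081) = e^{-i·1·5.093}·d^3_{1,1}(0.1001)·e^{-i·1·2.0081}. Compute d first:
With c≡cos(β/2)=0.998748 and s≡sin(β/2)=0.050029, N=[24·2·24·2]^{1/2}=48.000000
The bounds max(0,m−m')=0 and min(l+m,l−m')=2 give 3 terms
  k=0: (−1)^0·48.0000/(48)·0.9987^6·0.0500^0 = +0.992510
  k=1: (−1)^1·48.0000/(6)·0.9987^4·0.0500^2 = -0.019923
  k=2: (−1)^2·48.0000/(8)·0.9987^2·0.0500^4 = +0.000037
d^3_{1,1}(0.1001) = +0.992510 -0.019923 +0.000037 = +0.972624
D = (+0.371488+0.928438i)·(+0.972624)·(-0.423498-0.905897i) = +0.665026-0.709745i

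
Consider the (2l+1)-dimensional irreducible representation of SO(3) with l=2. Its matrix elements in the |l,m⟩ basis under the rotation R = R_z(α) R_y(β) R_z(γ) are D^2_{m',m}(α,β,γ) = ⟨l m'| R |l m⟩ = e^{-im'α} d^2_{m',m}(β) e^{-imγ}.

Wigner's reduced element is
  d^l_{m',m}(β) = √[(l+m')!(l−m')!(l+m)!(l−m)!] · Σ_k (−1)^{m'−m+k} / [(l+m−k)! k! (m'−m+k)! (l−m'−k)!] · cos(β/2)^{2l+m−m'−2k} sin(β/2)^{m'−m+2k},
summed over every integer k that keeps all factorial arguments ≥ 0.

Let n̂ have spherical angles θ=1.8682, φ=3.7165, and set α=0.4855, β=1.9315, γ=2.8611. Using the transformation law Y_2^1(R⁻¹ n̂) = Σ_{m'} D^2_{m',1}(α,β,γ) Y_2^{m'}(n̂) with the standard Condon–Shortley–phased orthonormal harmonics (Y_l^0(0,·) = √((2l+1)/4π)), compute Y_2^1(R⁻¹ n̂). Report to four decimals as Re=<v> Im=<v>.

Need the full column D^2_{m',1} for m'=−2..2 at α=0.4855, β=1.9315, γ=2.8611.
cos(β/2)=0.568800, sin(β/2)=0.822476
d^2_{-2,1}: single k=3 term ⇒ +0.632935;  D = -0.198682-0.600943i
d^2_{-1,1}: k∈[2..3] ⇒ +0.656579 -0.457607 = +0.198972;  D = -0.143398-0.137938i
d^2_{0,1}: k∈[1..2] ⇒ +0.370747 -0.775184 = -0.404437;  D = +0.388631+0.111960i
d^2_{1,1}: k∈[0..1] ⇒ +0.104674 -0.656579 = -0.551905;  D = +0.540348-0.112354i
d^2_{2,1}: single k=0 term ⇒ -0.302714;  D = +0.233369-0.192807i
Y_2^{m'}(θ=1.8682,φ=3.7165) and Σ D·Y over m':
  (-0.1987-0.6009i)·(+0.1443-0.3223i)  (-0.1434-0.1379i)·(+0.1817-0.1177i)  (+0.3886+0.1120i)·(-0.2341+0.0000i)  (+0.5403-0.1124i)·(-0.1817-0.1177i)  (+0.2334-0.1928i)·(+0.1443+0.3223i)
Y_2^1(R⁻¹ n̂) = -0.371183-0.052879i

Re=-0.3712 Im=-0.0529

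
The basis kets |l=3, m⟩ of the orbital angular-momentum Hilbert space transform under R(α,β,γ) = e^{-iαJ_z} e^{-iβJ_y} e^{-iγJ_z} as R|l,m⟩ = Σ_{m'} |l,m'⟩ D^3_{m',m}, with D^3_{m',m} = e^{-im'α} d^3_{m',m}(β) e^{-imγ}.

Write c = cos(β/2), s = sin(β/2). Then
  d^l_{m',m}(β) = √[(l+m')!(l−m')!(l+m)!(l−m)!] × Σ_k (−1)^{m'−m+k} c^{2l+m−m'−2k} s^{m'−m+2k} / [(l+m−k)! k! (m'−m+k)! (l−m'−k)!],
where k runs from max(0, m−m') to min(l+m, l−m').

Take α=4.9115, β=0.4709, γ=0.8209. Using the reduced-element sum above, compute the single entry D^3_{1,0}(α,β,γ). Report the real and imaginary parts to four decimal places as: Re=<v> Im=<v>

First d^3_{1,0}(β=0.4709), then the phase factors e^{-i(1)α} and e^{-i(0)γ}:
Half-angle: c=0.972409, s=0.233281. N=√(24·2·6·6)=41.569219
k: max(0,(0)−(1))=0 … min(3+(0),3−(1))=2
  k=0: (−1)^1·41.5692/(12)·0.9724^5·0.2333^1 = -0.702611
  k=1: (−1)^2·41.5692/(4)·0.9724^3·0.2333^3 = +0.121310
  k=2: (−1)^3·41.5692/(12)·0.9724^1·0.2333^5 = -0.002327
d^3_{1,0}(0.4709) = -0.702611 +0.121310 -0.002327 = -0.583629
Phases: e^{-i·(1)·4.9115}=+0.197798+0.980243i, e^{-i·(0)·0.8209}=+1.000000+0.000000i ⇒ D=-0.115441-0.572098i

Re=-0.1154 Im=-0.5721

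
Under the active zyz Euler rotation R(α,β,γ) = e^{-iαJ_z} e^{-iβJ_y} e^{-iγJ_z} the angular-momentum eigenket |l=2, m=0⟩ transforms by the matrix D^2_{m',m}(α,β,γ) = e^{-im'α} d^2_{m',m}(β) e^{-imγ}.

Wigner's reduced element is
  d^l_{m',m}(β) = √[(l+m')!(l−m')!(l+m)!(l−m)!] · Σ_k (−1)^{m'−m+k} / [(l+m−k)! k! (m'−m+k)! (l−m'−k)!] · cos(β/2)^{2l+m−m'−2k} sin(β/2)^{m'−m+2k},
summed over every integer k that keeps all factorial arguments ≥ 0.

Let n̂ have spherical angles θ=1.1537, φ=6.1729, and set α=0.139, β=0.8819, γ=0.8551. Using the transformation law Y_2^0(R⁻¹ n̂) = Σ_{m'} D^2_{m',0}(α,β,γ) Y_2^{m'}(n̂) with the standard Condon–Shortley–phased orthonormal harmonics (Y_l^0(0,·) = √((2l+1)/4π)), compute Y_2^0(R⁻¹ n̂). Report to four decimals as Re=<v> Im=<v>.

Re=0.5233 Im=0.0000

Need the full column D^2_{m',0} for m'=−2..2 at α=0.139, β=0.8819, γ=0.8551.
cos(β/2)=0.904347, sin(β/2)=0.426799
d^2_{-2,0}: single k=2 term ⇒ +0.364915;  D = +0.350905+0.100145i
d^2_{-1,0}: k∈[1..2] ⇒ +0.773221 -0.172219 = +0.601002;  D = +0.595206+0.083271i
d^2_{0,0}: k∈[0..2] ⇒ +0.668867 -0.595904 +0.033181 = +0.106144;  D = +0.106144+0.000000i
d^2_{1,0}: k∈[0..1] ⇒ -0.773221 +0.172219 = -0.601002;  D = -0.595206+0.083271i
d^2_{2,0}: single k=0 term ⇒ +0.364915;  D = +0.350905-0.100145i
Y_2^{m'}(θ=1.1537,φ=6.1729) and Σ D·Y over m':
  (+0.3509+0.1001i)·(+0.3151+0.0706i)  (+0.5952+0.0833i)·(+0.2844+0.0315i)  (+0.1061+0.0000i)·(-0.1601+0.0000i)  (-0.5952+0.0833i)·(-0.2844+0.0315i)  (+0.3509-0.1001i)·(+0.3151-0.0706i)
Y_2^0(R⁻¹ n̂) = +0.523271-0.000000i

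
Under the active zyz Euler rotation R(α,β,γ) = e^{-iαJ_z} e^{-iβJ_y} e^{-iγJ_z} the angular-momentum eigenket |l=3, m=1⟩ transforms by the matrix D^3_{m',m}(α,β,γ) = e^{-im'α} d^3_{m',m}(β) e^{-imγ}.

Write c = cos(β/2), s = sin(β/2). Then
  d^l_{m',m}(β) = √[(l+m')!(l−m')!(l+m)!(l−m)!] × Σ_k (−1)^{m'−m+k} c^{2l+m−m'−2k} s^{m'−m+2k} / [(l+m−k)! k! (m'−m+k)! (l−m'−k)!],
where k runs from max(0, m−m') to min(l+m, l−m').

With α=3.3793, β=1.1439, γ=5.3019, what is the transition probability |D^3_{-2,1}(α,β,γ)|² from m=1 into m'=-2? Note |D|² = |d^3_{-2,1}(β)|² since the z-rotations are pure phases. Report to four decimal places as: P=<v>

Split into d^3_{-2,1}(β=1.1439) × two z-phases.
c=cos(1.1439/2)=0.840847, s=sin(1.1439/2)=0.541273; N=√[1·120·24·2]=75.894664
k: max(0,(1)−(-2))=3 … min(3+(1),3−(-2))=4
  k=3: (−1)^0·75.8947/(12)·0.8408^3·0.5413^3 = +0.596252
  k=4: (−1)^1·75.8947/(24)·0.8408^1·0.5413^5 = -0.123537
d^3_{-2,1}(1.1439) = +0.596252 -0.123537 = +0.472714
|D^3_{-2,1}|² = |d^3_{-2,1}(β)|² = (+0.472714)² = 0.223459 (the z-rotation phases have unit modulus)

P=0.2235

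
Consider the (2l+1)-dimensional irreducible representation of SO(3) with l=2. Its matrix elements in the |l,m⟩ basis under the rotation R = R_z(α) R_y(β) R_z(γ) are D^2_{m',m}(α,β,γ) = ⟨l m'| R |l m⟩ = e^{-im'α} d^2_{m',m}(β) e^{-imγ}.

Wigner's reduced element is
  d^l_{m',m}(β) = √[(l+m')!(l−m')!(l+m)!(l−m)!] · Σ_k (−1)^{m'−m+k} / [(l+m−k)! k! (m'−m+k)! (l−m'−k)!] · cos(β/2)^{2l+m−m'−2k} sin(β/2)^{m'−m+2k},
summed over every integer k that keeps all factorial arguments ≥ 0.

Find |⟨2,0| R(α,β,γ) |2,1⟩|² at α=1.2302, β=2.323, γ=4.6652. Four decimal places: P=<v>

P=0.3733

D^2_{0,1}(1.2302,2.323,4.6652) = e^{-i·0·1.2302}·d^2_{0,1}(2.323)·e^{-i·1·4.6652}. Compute d first:
c=cos(2.323/2)=0.397964, s=sin(2.323/2)=0.917401; N=√[2·2·6·1]=4.898979
k: max(0,(1)−(0))=1 … min(2+(1),2−(0))=2
  k=1: (−1)^0·4.8990/(2)·0.3980^3·0.9174^1 = +0.141633
  k=2: (−1)^1·4.8990/(2)·0.3980^1·0.9174^3 = -0.752657
d^2_{0,1}(2.323) = +0.141633 -0.752657 = -0.611023
|D^2_{0,1}|² = |d^2_{0,1}(β)|² = (-0.611023)² = 0.373350 (the z-rotation phases have unit modulus)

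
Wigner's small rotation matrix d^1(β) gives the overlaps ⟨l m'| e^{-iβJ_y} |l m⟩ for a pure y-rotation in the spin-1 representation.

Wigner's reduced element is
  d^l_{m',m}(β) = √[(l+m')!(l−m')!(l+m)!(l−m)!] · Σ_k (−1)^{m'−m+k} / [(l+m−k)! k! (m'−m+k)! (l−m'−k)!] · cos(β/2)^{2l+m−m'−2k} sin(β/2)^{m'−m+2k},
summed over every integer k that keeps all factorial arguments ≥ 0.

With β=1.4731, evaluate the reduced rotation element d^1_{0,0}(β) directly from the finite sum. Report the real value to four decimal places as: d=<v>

d=0.0975

d^1_{0,0}(β=1.4731) via Wigner's sum:
With c≡cos(β/2)=0.740790 and s≡sin(β/2)=0.671736, N=[1·1·1·1]^{1/2}=1.000000
k: max(0,(0)−(0))=0 … min(1+(0),1−(0))=1
  k=0: (−1)^0·1.0000/(1)·0.7408^2·0.6717^0 = +0.548770
  k=1: (−1)^1·1.0000/(1)·0.7408^0·0.6717^2 = -0.451230
d^1_{0,0}(1.4731) = +0.548770 -0.451230 = +0.097541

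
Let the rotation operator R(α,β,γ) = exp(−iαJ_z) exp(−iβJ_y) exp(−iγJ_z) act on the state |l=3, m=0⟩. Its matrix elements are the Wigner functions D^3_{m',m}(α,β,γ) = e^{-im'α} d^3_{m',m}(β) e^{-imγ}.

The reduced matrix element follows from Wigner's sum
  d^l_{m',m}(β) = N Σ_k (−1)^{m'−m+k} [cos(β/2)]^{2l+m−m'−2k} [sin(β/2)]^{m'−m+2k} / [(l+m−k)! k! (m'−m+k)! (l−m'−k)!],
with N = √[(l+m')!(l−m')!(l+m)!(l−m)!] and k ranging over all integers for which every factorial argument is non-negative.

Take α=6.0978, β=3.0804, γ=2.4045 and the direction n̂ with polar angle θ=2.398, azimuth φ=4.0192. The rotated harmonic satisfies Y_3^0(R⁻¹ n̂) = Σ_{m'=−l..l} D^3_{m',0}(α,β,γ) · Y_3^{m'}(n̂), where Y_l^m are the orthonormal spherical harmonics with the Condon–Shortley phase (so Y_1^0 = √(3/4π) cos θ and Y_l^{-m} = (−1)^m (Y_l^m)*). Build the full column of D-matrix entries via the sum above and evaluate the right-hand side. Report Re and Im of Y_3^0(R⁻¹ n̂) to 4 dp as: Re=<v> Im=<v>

Re=-0.1192 Im=0.0000

Need the full column D^3_{m',0} for m'=−3..3 at α=6.0978, β=3.0804, γ=2.4045.
cos(β/2)=0.030592, sin(β/2)=0.999532
d^3_{-3,0}: single k=3 term ⇒ +0.000128;  D = +0.000109-0.000067i
d^3_{-2,0}: k∈[2..3] ⇒ +0.000005 -0.005116 = -0.005111;  D = -0.004764+0.001852i
d^3_{-1,0}: k∈[1..3] ⇒ +0.000000 -0.000297 +0.105724 = +0.105427;  D = +0.103621-0.019433i
d^3_{0,0}: k∈[0..3] ⇒ +0.000000 -0.000008 +0.008407 -0.997195 = -0.988796;  D = -0.988796+0.000000i
d^3_{1,0}: k∈[0..2] ⇒ -0.000000 +0.000297 -0.105724 = -0.105427;  D = -0.103621-0.019433i
d^3_{2,0}: k∈[0..1] ⇒ +0.000005 -0.005116 = -0.005111;  D = -0.004764-0.001852i
d^3_{3,0}: single k=0 term ⇒ -0.000128;  D = -0.000109-0.000067i
Y_3^{m'}(θ=2.398,φ=4.0192) and Σ D·Y over m':
  (+0.0001-0.0001i)·(+0.1130+0.0630i)  (-0.0048+0.0019i)·(+0.0632+0.3389i)  (+0.1036-0.0194i)·(-0.2389+0.2876i)  (-0.9888+0.0000i)·(+0.0800+0.0000i)  (-0.1036-0.0194i)·(+0.2389+0.2876i)  (-0.0048-0.0019i)·(+0.0632-0.3389i)  (-0.0001-0.0001i)·(-0.1130+0.0630i)
Y_3^0(R⁻¹ n̂) = -0.119247+0.000000i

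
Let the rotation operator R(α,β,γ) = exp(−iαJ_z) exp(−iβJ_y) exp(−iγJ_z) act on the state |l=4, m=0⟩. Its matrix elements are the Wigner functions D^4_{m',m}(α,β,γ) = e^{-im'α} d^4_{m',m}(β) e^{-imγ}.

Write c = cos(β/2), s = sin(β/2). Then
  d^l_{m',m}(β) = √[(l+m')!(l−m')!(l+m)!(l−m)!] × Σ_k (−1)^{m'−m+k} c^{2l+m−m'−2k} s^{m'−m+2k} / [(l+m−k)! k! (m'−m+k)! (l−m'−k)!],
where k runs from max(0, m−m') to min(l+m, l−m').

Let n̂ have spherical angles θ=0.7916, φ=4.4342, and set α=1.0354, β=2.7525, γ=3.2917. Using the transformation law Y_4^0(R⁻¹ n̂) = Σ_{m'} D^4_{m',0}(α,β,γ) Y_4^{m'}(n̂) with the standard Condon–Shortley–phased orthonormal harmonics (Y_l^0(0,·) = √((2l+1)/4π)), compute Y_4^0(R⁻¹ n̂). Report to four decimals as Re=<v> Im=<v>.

Need the full column D^4_{m',0} for m'=−4..4 at α=1.0354, β=2.7525, γ=3.2917.
cos(β/2)=0.193321, sin(β/2)=0.981135
d^4_{-4,0}: single k=4 term ⇒ +0.010829;  D = -0.005851-0.009112i
d^4_{-3,0}: k∈[3..4] ⇒ +0.003018 -0.077723 = -0.074705;  D = +0.074659-0.002643i
d^4_{-2,0}: k∈[2..4] ⇒ +0.000477 -0.032744 +0.316268 = +0.284001;  D = -0.136158+0.249234i
d^4_{-1,0}: k∈[1..4] ⇒ +0.000044 -0.006843 +0.176259 -0.756655 = -0.587195;  D = -0.299576-0.505027i
d^4_{0,0}: k∈[0..4] ⇒ +0.000002 -0.000804 +0.046595 -0.533401 +0.858681 = +0.371073;  D = +0.371073+0.000000i
d^4_{1,0}: k∈[0..3] ⇒ -0.000044 +0.006843 -0.176259 +0.756655 = +0.587195;  D = +0.299576-0.505027i
d^4_{2,0}: k∈[0..2] ⇒ +0.000477 -0.032744 +0.316268 = +0.284001;  D = -0.136158-0.249234i
d^4_{3,0}: k∈[0..1] ⇒ -0.003018 +0.077723 = +0.074705;  D = -0.074659-0.002643i
d^4_{4,0}: single k=0 term ⇒ +0.010829;  D = -0.005851+0.009112i
Y_4^{m'}(θ=0.7916,φ=4.4342) and Σ D·Y over m':
  (-0.0059-0.0091i)·(+0.0501+0.1017i)  (+0.0747-0.0026i)·(+0.2347-0.2127i)  (-0.1362+0.2492i)·(-0.3532-0.2197i)  (-0.2996-0.5050i)·(-0.0297+0.1038i)  (+0.3711+0.0000i)·(-0.3469+0.0000i)  (+0.2996-0.5050i)·(+0.0297+0.1038i)  (-0.1362-0.2492i)·(-0.3532+0.2197i)  (-0.0747-0.0026i)·(-0.2347-0.2127i)  (-0.0059+0.0091i)·(+0.0501-0.1017i)
Y_4^0(R⁻¹ n̂) = +0.234811+0.000000i

Re=0.2348 Im=0.0000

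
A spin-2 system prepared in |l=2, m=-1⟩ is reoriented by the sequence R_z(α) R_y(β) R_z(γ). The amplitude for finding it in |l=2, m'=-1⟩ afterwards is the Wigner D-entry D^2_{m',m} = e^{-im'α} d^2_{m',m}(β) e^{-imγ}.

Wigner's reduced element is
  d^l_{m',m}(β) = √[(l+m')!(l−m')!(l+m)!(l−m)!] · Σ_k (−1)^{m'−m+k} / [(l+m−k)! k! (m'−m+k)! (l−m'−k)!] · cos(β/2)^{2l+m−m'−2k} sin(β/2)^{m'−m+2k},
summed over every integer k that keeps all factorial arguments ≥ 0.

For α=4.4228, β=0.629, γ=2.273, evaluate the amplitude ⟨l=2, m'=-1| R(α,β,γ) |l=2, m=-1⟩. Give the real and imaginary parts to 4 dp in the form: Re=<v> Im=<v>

First d^2_{-1,-1}(β=0.629), then the phase factors e^{-i(-1)α} and e^{-i(-1)γ}:
Half-angle: c=0.950951, s=0.309341. N=√(1·6·1·6)=6.000000
k: max(0,(-1)−(-1))=0 … min(2+(-1),2−(-1))=1
  k=0: (−1)^0·6.0000/(6)·0.9510^4·0.3093^0 = +0.817773
  k=1: (−1)^1·6.0000/(2)·0.9510^2·0.3093^2 = -0.259605
d^2_{-1,-1}(0.629) = +0.817773 -0.259605 = +0.558168
Phases: e^{-i·(-1)·4.4228}=-0.285558-0.958361i, e^{-i·(-1)·2.273}=-0.645902+0.763421i ⇒ D=+0.511324+0.223829i

Re=0.5113 Im=0.2238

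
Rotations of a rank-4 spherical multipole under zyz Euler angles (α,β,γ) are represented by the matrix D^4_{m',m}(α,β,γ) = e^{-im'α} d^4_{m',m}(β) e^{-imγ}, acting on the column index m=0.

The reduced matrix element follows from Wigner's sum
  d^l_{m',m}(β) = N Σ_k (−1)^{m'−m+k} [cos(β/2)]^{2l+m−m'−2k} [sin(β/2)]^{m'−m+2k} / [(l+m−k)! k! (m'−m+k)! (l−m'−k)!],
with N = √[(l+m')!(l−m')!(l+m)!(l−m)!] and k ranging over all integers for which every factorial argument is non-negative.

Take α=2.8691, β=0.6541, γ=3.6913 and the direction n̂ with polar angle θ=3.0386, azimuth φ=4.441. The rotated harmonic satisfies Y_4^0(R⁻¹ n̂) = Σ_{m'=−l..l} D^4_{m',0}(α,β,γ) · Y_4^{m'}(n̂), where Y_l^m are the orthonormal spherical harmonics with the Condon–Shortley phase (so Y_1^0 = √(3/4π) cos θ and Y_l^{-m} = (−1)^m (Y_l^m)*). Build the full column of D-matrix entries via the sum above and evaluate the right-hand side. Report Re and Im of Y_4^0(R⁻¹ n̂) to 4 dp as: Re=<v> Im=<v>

Need the full column D^4_{m',0} for m'=−4..4 at α=2.8691, β=0.6541, γ=3.6913.
cos(β/2)=0.946994, sin(β/2)=0.321251
d^4_{-4,0}: single k=4 term ⇒ +0.071666;  D = +0.033146-0.063540i
d^4_{-3,0}: k∈[3..4] ⇒ +0.298767 -0.034382 = +0.264386;  D = -0.180856+0.192849i
d^4_{-2,0}: k∈[2..4] ⇒ +0.706144 -0.216699 +0.009351 = +0.498797;  D = +0.426539-0.258579i
d^4_{-1,0}: k∈[1..4] ⇒ +0.981274 -0.677541 +0.077970 -0.001495 = +0.380208;  D = -0.366180+0.102327i
d^4_{0,0}: k∈[0..4] ⇒ +0.646812 -1.190946 +0.308367 -0.015772 +0.000113 = -0.251425;  D = -0.251425+0.000000i
d^4_{1,0}: k∈[0..3] ⇒ -0.981274 +0.677541 -0.077970 +0.001495 = -0.380208;  D = +0.366180+0.102327i
d^4_{2,0}: k∈[0..2] ⇒ +0.706144 -0.216699 +0.009351 = +0.498797;  D = +0.426539+0.258579i
d^4_{3,0}: k∈[0..1] ⇒ -0.298767 +0.034382 = -0.264386;  D = +0.180856+0.192849i
d^4_{4,0}: single k=0 term ⇒ +0.071666;  D = +0.033146+0.063540i
Y_4^{m'}(θ=3.0386,φ=4.441) and Σ D·Y over m':
  (+0.0331-0.0635i)·(+0.0000+0.0000i)  (-0.1809+0.1928i)·(-0.0010+0.0009i)  (+0.4265-0.2586i)·(-0.0179-0.0108i)  (-0.3662+0.1023i)·(+0.0509-0.1830i)  (-0.2514+0.0000i)·(+0.8020+0.0000i)  (+0.3662+0.1023i)·(-0.0509-0.1830i)  (+0.4265+0.2586i)·(-0.0179+0.0108i)  (+0.1809+0.1928i)·(+0.0010+0.0009i)  (+0.0331+0.0635i)·(+0.0000-0.0000i)
Y_4^0(R⁻¹ n̂) = -0.222375+0.000000i

Re=-0.2224 Im=0.0000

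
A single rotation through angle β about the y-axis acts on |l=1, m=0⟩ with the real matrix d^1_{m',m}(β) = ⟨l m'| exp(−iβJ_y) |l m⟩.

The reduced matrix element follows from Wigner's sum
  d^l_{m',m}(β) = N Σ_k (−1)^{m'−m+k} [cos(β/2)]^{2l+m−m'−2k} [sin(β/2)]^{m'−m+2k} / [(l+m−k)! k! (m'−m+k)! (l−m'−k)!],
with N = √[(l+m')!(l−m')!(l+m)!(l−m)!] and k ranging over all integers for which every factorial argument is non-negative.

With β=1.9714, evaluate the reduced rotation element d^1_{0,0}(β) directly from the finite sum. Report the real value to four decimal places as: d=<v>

d=-0.3900

d^1_{0,0}(β=1.9714) via Wigner's sum:
With c≡cos(β/2)=0.552280 and s≡sin(β/2)=0.833659, N=[1·1·1·1]^{1/2}=1.000000
k: max(0,(0)−(0))=0 … min(1+(0),1−(0))=1
  k=0: (−1)^0·1.0000/(1)·0.5523^2·0.8337^0 = +0.305013
  k=1: (−1)^1·1.0000/(1)·0.5523^0·0.8337^2 = -0.694987
d^1_{0,0}(1.9714) = +0.305013 -0.694987 = -0.389974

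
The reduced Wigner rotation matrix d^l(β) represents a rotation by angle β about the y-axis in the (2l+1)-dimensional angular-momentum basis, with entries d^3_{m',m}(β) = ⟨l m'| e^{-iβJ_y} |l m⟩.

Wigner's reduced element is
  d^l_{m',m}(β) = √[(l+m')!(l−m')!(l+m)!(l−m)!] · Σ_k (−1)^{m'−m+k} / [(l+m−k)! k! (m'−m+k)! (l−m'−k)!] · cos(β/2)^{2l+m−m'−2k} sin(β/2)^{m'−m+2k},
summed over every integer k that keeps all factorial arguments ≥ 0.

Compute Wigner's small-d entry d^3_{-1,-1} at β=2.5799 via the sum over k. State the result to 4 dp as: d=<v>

d=0.3497

d^3_{-1,-1}(β=2.5799) via Wigner's sum:
c=cos(2.5799/2)=0.277169, s=sin(2.5799/2)=0.960821; N=√[2·24·2·24]=48.000000
The bounds max(0,m−m')=0 and min(l+m,l−m')=2 give 3 terms
  k=0: (−1)^0·48.0000/(48)·0.2772^6·0.9608^0 = +0.000453
  k=1: (−1)^1·48.0000/(6)·0.2772^4·0.9608^2 = -0.043587
  k=2: (−1)^2·48.0000/(8)·0.2772^2·0.9608^4 = +0.392835
d^3_{-1,-1}(2.5799) = +0.000453 -0.043587 +0.392835 = +0.349702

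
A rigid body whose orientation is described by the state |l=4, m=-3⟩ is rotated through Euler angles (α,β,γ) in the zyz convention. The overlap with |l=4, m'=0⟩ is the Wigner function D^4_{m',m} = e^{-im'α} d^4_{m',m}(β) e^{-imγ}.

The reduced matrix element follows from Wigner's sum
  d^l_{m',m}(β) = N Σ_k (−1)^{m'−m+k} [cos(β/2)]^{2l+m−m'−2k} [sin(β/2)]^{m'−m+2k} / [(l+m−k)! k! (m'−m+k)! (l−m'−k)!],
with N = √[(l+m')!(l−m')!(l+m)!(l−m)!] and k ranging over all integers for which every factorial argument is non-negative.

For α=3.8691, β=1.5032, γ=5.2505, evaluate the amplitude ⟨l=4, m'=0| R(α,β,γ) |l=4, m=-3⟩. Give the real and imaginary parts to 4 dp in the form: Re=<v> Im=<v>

Re=0.0991 Im=0.0043

First d^4_{0,-3}(β=1.5032), then the phase factors e^{-i(0)α} and e^{-i(-3)γ}:
c=cos(1.5032/2)=0.730597, s=sin(1.5032/2)=0.682809; N=√[24·24·1·5040]=1703.830978
k∈{0,1} keeps every argument non-negative
  k=0: (−1)^3·1703.8310/(144)·0.7306^5·0.6828^3 = -0.784064
  k=1: (−1)^4·1703.8310/(144)·0.7306^3·0.6828^5 = +0.684846
d^4_{0,-3}(1.5032) = -0.784064 +0.684846 = -0.099217
Attach z-rotation phases: D = e^{-i(0)(3.8691)}·(-0.099217)·e^{-i(-3)(5.2505)} = +0.099123+0.004318i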